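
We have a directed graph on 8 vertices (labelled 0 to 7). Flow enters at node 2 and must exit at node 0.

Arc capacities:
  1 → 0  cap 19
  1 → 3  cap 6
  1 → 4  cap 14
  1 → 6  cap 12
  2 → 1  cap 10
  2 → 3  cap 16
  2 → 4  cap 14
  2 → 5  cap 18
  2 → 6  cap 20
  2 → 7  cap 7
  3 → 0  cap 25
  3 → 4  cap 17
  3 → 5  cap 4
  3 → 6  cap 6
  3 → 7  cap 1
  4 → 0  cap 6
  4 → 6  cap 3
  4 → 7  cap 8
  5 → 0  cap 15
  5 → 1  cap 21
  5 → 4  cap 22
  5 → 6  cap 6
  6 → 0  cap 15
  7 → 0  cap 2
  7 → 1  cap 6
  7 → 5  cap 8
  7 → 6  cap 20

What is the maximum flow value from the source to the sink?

Maximum flow value: 79

augment #1: 2→1→0 bottleneck 10, total now 10
augment #2: 2→3→0 bottleneck 16, total now 26
augment #3: 2→4→0 bottleneck 6, total now 32
augment #4: 2→5→0 bottleneck 15, total now 47
augment #5: 2→6→0 bottleneck 15, total now 62
augment #6: 2→7→0 bottleneck 2, total now 64
augment #7: 2→5→1→0 bottleneck 3, total now 67
augment #8: 2→7→1→0 bottleneck 5, total now 72
augment #9: 2→4→7→1→0 bottleneck 1, total now 73
augment #10: 2→4→7→5→1→3→0 bottleneck 6, total now 79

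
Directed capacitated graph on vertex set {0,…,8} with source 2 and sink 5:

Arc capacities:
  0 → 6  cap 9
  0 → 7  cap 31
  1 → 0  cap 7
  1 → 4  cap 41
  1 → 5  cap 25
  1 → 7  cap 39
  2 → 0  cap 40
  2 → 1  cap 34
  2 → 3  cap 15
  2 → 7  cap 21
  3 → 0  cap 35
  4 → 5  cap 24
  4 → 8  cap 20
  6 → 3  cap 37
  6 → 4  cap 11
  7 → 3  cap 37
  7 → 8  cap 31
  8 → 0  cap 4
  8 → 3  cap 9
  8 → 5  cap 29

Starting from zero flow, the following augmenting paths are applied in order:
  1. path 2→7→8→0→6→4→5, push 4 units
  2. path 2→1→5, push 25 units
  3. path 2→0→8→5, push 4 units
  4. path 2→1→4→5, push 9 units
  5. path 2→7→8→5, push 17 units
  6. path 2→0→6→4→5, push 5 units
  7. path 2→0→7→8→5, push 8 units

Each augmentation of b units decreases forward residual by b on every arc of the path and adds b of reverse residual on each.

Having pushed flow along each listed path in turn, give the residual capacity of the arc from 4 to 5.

Residual capacity of (4,5): 6

after path 1 (2→7→8→0→6→4→5, push 4): res(4,5)=20
after path 2 (2→1→5, push 25): res(4,5)=20
after path 3 (2→0→8→5, push 4): res(4,5)=20
after path 4 (2→1→4→5, push 9): res(4,5)=11
after path 5 (2→7→8→5, push 17): res(4,5)=11
after path 6 (2→0→6→4→5, push 5): res(4,5)=6
after path 7 (2→0→7→8→5, push 8): res(4,5)=6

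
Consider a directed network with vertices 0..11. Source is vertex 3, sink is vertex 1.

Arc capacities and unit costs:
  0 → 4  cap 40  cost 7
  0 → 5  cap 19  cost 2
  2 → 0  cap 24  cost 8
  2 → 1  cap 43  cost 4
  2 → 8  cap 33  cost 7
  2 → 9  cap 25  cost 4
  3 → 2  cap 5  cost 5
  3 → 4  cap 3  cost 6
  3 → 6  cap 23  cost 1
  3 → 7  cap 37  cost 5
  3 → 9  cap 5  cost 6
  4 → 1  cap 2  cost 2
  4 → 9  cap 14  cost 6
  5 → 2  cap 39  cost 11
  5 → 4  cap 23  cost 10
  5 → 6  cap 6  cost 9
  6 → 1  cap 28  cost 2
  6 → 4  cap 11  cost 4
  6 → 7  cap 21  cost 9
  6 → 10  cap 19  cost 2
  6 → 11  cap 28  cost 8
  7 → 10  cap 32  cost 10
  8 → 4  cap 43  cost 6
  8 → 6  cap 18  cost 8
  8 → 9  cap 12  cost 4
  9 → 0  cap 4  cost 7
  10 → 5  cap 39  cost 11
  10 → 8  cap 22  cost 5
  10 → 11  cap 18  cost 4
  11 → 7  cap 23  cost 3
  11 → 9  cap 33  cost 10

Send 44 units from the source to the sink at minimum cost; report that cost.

shortest-cost path #1: 3→6→1 push 23 @ unit cost 3 (adds 69)
shortest-cost path #2: 3→4→1 push 2 @ unit cost 8 (adds 16)
shortest-cost path #3: 3→2→1 push 5 @ unit cost 9 (adds 45)
shortest-cost path #4: 3→9→0→5→6→1 push 4 @ unit cost 26 (adds 104)
shortest-cost path #5: 3→7→10→8→6→1 push 1 @ unit cost 30 (adds 30)
shortest-cost path #6: 3→7→10→8→6→5→2→1 push 4 @ unit cost 34 (adds 136)
shortest-cost path #7: 3→7→10→5→2→1 push 5 @ unit cost 41 (adds 205)
total cost = 605

Minimum cost for 44 units: 605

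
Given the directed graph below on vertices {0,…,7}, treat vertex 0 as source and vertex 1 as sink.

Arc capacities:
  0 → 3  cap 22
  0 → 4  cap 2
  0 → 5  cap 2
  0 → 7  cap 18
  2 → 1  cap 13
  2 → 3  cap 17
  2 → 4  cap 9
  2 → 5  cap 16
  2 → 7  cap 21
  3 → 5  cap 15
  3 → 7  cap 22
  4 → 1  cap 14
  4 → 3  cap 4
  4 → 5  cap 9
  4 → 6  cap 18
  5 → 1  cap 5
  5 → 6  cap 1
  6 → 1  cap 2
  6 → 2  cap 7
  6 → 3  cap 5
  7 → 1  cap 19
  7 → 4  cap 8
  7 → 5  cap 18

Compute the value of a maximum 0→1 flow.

Maximum flow value: 35

augment #1: 0→4→1 bottleneck 2, total now 2
augment #2: 0→5→1 bottleneck 2, total now 4
augment #3: 0→7→1 bottleneck 18, total now 22
augment #4: 0→3→5→1 bottleneck 3, total now 25
augment #5: 0→3→7→1 bottleneck 1, total now 26
augment #6: 0→3→5→6→1 bottleneck 1, total now 27
augment #7: 0→3→7→4→1 bottleneck 8, total now 35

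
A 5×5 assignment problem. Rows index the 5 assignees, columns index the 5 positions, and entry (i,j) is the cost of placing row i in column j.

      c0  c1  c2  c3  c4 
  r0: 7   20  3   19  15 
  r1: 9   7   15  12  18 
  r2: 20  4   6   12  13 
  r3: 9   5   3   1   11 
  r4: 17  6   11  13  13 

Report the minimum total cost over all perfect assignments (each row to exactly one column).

Minimum assignment cost: 30

optimal assignment: row0→col2 (cost 3), row1→col0 (cost 9), row2→col1 (cost 4), row3→col3 (cost 1), row4→col4 (cost 13)
total = 3 + 9 + 4 + 1 + 13 = 30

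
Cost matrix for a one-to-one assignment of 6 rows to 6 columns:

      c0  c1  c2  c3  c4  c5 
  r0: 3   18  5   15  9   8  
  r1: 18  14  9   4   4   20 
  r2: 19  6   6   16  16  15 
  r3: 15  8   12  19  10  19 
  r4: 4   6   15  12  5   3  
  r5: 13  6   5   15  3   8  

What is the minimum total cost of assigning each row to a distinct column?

optimal assignment: row0→col0 (cost 3), row1→col3 (cost 4), row2→col2 (cost 6), row3→col1 (cost 8), row4→col5 (cost 3), row5→col4 (cost 3)
total = 3 + 4 + 6 + 8 + 3 + 3 = 27

Minimum assignment cost: 27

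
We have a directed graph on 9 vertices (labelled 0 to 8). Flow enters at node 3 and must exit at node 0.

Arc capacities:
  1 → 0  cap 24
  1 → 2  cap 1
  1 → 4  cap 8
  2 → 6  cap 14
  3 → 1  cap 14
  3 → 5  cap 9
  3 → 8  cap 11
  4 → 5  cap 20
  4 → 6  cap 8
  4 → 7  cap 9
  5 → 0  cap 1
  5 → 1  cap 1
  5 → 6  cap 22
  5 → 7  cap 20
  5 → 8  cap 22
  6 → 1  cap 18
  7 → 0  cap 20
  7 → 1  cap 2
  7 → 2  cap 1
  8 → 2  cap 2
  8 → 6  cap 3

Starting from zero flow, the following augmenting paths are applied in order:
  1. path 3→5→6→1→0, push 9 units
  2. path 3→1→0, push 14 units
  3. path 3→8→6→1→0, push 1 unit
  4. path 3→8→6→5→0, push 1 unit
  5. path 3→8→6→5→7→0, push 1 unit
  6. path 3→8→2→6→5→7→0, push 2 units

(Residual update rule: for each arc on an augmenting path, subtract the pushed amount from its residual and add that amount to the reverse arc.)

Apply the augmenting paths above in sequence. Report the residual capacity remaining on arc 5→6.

after path 1 (3→5→6→1→0, push 9): res(5,6)=13
after path 2 (3→1→0, push 14): res(5,6)=13
after path 3 (3→8→6→1→0, push 1): res(5,6)=13
after path 4 (3→8→6→5→0, push 1): res(5,6)=14
after path 5 (3→8→6→5→7→0, push 1): res(5,6)=15
after path 6 (3→8→2→6→5→7→0, push 2): res(5,6)=17

Residual capacity of (5,6): 17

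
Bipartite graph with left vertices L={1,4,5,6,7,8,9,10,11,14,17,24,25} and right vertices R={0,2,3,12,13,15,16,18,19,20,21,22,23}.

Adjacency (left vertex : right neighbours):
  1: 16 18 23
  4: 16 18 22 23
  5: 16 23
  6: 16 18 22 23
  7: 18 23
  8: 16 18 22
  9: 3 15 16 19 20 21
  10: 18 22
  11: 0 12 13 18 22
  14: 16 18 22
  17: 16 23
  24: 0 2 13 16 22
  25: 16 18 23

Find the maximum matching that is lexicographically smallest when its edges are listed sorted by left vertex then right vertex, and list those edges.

Lex-smallest maximum matching: {(1,16), (4,18), (5,23), (6,22), (9,3), (11,0), (24,2)}

|M| = 7 (so the lex-smallest maximum matching has 7 edges)
process left vertices in ascending order; for each, take the smallest-labelled available neighbour that still permits 7 edges overall, or leave it unmatched if none does
lex-smallest matching: {1-16, 4-18, 5-23, 6-22, 9-3, 11-0, 24-2}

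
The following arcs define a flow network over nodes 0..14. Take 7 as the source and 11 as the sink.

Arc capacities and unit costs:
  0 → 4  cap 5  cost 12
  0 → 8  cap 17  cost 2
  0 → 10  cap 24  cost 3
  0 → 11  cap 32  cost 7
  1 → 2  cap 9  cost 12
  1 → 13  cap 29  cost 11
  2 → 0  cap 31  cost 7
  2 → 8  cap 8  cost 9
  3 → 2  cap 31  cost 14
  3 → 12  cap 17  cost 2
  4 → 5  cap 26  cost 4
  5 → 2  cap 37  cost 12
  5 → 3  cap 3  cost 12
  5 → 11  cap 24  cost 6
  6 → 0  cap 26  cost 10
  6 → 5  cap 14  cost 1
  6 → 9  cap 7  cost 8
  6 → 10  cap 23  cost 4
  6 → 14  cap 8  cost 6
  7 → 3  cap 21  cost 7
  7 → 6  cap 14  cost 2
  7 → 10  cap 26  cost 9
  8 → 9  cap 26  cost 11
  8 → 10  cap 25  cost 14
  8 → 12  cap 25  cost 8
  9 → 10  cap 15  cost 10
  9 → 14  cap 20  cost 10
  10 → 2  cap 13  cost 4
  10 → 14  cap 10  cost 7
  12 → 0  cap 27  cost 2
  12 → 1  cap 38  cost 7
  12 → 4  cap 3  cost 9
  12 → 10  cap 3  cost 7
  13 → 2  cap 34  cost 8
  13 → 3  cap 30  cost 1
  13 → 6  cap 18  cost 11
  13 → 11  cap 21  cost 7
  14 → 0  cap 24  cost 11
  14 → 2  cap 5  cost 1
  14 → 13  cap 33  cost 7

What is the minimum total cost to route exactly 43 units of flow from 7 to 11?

Minimum cost for 43 units: 756

shortest-cost path #1: 7→6→5→11 push 14 @ unit cost 9 (adds 126)
shortest-cost path #2: 7→3→12→0→11 push 17 @ unit cost 18 (adds 306)
shortest-cost path #3: 7→10→2→0→11 push 12 @ unit cost 27 (adds 324)
total cost = 756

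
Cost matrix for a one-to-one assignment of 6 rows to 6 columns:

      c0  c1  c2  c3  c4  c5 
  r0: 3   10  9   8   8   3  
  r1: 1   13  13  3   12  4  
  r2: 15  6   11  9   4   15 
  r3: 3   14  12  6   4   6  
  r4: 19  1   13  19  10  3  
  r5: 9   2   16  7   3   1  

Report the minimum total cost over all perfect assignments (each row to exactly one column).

optimal assignment: row0→col2 (cost 9), row1→col3 (cost 3), row2→col4 (cost 4), row3→col0 (cost 3), row4→col1 (cost 1), row5→col5 (cost 1)
total = 9 + 3 + 4 + 3 + 1 + 1 = 21

Minimum assignment cost: 21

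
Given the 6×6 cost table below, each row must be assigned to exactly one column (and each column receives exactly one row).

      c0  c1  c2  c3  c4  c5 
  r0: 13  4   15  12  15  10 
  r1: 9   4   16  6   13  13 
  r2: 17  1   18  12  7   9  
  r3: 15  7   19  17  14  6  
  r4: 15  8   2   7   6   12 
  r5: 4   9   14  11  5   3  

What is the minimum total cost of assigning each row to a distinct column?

Minimum assignment cost: 29

optimal assignment: row0→col1 (cost 4), row1→col3 (cost 6), row2→col4 (cost 7), row3→col5 (cost 6), row4→col2 (cost 2), row5→col0 (cost 4)
total = 4 + 6 + 7 + 6 + 2 + 4 = 29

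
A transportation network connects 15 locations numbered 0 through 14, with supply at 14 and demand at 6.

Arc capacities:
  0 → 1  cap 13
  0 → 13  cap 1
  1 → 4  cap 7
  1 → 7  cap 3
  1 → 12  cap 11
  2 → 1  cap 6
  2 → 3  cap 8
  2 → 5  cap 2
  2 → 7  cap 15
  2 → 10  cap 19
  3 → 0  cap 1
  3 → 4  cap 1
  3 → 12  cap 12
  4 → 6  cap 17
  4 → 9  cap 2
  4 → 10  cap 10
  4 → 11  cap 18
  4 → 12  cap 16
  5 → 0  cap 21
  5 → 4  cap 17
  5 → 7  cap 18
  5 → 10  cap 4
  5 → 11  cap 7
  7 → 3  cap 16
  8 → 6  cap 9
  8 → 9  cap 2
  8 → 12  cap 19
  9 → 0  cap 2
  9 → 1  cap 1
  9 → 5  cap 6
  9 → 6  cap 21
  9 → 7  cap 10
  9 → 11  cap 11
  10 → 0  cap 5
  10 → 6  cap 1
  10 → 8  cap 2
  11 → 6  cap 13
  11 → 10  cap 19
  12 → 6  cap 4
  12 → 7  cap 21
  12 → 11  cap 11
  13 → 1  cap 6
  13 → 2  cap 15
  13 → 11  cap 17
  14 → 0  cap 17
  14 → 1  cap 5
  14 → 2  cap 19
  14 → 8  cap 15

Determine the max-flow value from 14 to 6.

Maximum flow value: 38

augment #1: 14→8→6 bottleneck 9, total now 9
augment #2: 14→1→4→6 bottleneck 5, total now 14
augment #3: 14→2→10→6 bottleneck 1, total now 15
augment #4: 14→8→9→6 bottleneck 2, total now 17
augment #5: 14→8→12→6 bottleneck 4, total now 21
augment #6: 14→0→1→4→6 bottleneck 2, total now 23
augment #7: 14→0→13→11→6 bottleneck 1, total now 24
augment #8: 14→2→3→4→6 bottleneck 1, total now 25
augment #9: 14→2→5→4→6 bottleneck 2, total now 27
augment #10: 14→0→1→12→11→6 bottleneck 11, total now 38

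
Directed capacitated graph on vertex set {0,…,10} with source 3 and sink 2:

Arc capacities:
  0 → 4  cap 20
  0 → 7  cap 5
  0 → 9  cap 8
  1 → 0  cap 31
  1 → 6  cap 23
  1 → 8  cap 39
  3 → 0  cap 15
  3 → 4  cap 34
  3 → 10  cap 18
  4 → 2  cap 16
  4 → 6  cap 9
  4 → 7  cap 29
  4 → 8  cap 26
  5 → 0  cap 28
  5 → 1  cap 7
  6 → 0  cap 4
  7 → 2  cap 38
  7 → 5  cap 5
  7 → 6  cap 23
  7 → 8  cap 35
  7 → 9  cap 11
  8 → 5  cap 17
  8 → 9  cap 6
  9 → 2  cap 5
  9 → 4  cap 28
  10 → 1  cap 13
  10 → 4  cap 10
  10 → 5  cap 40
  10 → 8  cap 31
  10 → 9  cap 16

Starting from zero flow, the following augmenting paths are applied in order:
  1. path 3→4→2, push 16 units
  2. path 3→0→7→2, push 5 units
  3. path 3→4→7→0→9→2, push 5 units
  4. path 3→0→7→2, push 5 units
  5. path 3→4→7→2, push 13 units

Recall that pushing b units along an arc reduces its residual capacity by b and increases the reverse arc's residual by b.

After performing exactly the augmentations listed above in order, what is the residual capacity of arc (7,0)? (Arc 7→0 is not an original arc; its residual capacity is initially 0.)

after path 1 (3→4→2, push 16): res(7,0)=0
after path 2 (3→0→7→2, push 5): res(7,0)=5
after path 3 (3→4→7→0→9→2, push 5): res(7,0)=0
after path 4 (3→0→7→2, push 5): res(7,0)=5
after path 5 (3→4→7→2, push 13): res(7,0)=5

Residual capacity of (7,0): 5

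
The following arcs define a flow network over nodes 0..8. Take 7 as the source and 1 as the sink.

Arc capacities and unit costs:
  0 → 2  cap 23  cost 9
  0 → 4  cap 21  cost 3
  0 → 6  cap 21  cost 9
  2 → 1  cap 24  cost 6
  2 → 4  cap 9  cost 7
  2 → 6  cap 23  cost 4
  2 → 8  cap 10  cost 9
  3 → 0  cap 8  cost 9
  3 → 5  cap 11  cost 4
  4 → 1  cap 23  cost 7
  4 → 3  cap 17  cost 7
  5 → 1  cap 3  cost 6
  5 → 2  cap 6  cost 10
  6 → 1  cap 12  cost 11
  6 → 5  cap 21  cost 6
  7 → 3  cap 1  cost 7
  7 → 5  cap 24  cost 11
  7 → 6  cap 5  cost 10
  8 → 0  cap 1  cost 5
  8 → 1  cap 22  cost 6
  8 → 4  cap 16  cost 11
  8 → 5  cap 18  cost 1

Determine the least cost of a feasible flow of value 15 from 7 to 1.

shortest-cost path #1: 7→5→1 push 3 @ unit cost 17 (adds 51)
shortest-cost path #2: 7→6→1 push 5 @ unit cost 21 (adds 105)
shortest-cost path #3: 7→3→0→4→1 push 1 @ unit cost 26 (adds 26)
shortest-cost path #4: 7→5→2→1 push 6 @ unit cost 27 (adds 162)
total cost = 344

Minimum cost for 15 units: 344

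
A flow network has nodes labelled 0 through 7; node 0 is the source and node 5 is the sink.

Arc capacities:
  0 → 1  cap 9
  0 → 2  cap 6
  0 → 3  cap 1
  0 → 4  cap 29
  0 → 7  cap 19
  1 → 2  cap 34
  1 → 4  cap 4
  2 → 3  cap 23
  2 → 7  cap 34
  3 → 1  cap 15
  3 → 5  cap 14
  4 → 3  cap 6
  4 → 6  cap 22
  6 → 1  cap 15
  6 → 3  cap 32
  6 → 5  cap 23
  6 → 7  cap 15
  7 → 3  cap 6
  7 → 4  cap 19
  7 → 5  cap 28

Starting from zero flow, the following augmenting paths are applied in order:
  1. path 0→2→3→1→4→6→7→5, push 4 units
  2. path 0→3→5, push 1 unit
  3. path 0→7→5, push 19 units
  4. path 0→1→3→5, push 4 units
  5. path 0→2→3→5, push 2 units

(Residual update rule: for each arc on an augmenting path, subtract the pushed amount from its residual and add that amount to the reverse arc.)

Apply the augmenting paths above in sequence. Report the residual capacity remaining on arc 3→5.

Residual capacity of (3,5): 7

after path 1 (0→2→3→1→4→6→7→5, push 4): res(3,5)=14
after path 2 (0→3→5, push 1): res(3,5)=13
after path 3 (0→7→5, push 19): res(3,5)=13
after path 4 (0→1→3→5, push 4): res(3,5)=9
after path 5 (0→2→3→5, push 2): res(3,5)=7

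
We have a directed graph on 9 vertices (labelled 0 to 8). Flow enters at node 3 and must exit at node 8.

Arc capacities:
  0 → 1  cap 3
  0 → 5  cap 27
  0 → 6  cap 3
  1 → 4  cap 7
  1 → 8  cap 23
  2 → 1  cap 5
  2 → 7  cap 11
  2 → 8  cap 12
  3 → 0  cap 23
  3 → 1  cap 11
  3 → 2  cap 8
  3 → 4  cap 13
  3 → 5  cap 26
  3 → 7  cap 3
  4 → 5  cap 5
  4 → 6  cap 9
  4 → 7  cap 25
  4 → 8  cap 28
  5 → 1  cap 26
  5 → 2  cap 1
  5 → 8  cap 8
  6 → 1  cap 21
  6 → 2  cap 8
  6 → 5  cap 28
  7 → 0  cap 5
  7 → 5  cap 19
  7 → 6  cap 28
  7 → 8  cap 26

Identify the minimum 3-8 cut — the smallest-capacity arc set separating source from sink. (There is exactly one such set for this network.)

augment #1: 3→1→8 push 11
augment #2: 3→2→8 push 8
augment #3: 3→4→8 push 13
augment #4: 3→5→8 push 8
augment #5: 3→7→8 push 3
augment #6: 3→0→1→8 push 3
augment #7: 3→5→1→8 push 9
augment #8: 3→5→2→8 push 1
augment #9: 3→0→6→2→8 push 3
augment #10: 3→5→1→4→8 push 7
max flow = 66; residual-reachable set from 3 gives S-side
cut edges (S→T): {(0,6), (1,4), (1,8), (3,2), (3,4), (3,7), (5,2), (5,8)} total cap 66

Min-cut arcs: {(0,6), (1,4), (1,8), (3,2), (3,4), (3,7), (5,2), (5,8)} (total capacity 66)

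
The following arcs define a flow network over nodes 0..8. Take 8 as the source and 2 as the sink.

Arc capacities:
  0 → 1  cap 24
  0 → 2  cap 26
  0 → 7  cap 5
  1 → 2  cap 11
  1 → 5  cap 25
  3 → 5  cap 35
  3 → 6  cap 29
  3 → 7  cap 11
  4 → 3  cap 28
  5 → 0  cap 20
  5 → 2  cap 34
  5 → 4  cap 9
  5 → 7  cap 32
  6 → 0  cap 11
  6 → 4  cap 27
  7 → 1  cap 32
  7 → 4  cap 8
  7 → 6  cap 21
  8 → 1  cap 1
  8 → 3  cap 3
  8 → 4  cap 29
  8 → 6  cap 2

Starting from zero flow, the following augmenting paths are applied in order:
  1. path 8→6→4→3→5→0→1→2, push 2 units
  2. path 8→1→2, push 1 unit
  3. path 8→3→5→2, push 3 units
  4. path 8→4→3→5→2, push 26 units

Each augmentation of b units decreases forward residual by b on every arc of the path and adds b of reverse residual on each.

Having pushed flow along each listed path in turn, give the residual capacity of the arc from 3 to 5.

after path 1 (8→6→4→3→5→0→1→2, push 2): res(3,5)=33
after path 2 (8→1→2, push 1): res(3,5)=33
after path 3 (8→3→5→2, push 3): res(3,5)=30
after path 4 (8→4→3→5→2, push 26): res(3,5)=4

Residual capacity of (3,5): 4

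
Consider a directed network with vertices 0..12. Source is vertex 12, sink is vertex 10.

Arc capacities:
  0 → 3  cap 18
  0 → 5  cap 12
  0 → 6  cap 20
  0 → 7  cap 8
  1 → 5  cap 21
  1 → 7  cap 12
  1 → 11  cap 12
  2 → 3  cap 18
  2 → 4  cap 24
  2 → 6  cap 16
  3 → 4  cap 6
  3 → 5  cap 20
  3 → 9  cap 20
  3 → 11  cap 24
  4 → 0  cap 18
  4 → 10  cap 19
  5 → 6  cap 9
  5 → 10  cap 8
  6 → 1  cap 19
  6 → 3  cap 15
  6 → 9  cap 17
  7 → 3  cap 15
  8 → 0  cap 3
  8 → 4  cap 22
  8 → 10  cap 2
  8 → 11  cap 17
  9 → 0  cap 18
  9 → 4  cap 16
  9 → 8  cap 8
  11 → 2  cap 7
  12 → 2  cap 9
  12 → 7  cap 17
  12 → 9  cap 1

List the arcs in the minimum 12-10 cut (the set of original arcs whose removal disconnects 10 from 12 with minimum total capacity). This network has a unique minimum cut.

augment #1: 12→2→4→10 push 9
augment #2: 12→9→4→10 push 1
augment #3: 12→7→3→4→10 push 6
augment #4: 12→7→3→5→10 push 8
augment #5: 12→7→3→9→4→10 push 1
max flow = 25; residual-reachable set from 12 gives S-side
cut edges (S→T): {(7,3), (12,2), (12,9)} total cap 25

Min-cut arcs: {(7,3), (12,2), (12,9)} (total capacity 25)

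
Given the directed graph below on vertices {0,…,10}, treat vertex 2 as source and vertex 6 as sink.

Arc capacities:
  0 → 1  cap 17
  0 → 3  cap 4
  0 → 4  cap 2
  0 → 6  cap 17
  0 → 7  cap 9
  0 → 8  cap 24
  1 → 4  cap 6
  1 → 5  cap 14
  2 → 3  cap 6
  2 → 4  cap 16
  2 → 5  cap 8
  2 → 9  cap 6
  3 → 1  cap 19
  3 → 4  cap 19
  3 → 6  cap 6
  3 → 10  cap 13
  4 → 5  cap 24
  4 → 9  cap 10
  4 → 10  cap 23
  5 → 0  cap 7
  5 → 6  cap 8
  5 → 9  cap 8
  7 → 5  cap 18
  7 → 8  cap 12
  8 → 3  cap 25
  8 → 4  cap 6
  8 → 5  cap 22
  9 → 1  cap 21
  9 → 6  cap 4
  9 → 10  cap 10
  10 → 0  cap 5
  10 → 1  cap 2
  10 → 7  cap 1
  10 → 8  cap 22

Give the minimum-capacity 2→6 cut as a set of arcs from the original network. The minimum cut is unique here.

augment #1: 2→3→6 push 6
augment #2: 2→5→6 push 8
augment #3: 2→9→6 push 4
augment #4: 2→4→5→0→6 push 7
augment #5: 2→4→10→0→6 push 5
max flow = 30; residual-reachable set from 2 gives S-side
cut edges (S→T): {(3,6), (5,0), (5,6), (9,6), (10,0)} total cap 30

Min-cut arcs: {(3,6), (5,0), (5,6), (9,6), (10,0)} (total capacity 30)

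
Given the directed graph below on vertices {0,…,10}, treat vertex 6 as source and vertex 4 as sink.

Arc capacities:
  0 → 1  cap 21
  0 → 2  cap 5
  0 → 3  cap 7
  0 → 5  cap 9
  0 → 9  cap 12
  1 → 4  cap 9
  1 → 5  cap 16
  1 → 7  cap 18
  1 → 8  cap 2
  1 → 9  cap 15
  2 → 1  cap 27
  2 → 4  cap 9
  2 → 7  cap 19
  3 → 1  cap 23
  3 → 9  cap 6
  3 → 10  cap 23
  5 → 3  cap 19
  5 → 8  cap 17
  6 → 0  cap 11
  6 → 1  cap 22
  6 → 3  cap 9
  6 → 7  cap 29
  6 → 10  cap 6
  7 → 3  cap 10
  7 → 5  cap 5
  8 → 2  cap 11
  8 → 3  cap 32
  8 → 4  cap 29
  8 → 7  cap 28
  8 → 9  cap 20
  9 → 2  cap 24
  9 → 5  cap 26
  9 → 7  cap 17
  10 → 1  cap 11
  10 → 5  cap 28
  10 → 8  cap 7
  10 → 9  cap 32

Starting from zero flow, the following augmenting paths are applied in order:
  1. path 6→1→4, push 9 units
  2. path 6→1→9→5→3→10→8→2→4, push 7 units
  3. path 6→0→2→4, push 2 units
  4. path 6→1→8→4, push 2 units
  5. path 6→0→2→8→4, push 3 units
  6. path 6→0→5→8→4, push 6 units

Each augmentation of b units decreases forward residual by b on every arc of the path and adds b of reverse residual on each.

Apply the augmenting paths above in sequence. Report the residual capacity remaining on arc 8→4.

Residual capacity of (8,4): 18

after path 1 (6→1→4, push 9): res(8,4)=29
after path 2 (6→1→9→5→3→10→8→2→4, push 7): res(8,4)=29
after path 3 (6→0→2→4, push 2): res(8,4)=29
after path 4 (6→1→8→4, push 2): res(8,4)=27
after path 5 (6→0→2→8→4, push 3): res(8,4)=24
after path 6 (6→0→5→8→4, push 6): res(8,4)=18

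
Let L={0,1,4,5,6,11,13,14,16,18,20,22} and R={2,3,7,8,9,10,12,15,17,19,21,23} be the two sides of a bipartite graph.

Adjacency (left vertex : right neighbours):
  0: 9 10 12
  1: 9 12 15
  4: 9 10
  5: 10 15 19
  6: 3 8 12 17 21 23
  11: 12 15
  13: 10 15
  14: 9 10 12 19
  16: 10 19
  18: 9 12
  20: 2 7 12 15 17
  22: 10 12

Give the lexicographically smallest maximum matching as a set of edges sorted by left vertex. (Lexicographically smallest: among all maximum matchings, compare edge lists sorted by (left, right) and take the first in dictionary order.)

Lex-smallest maximum matching: {(0,9), (1,12), (4,10), (5,15), (6,3), (14,19), (20,2)}

|M| = 7 (so the lex-smallest maximum matching has 7 edges)
process left vertices in ascending order; for each, take the smallest-labelled available neighbour that still permits 7 edges overall, or leave it unmatched if none does
lex-smallest matching: {0-9, 1-12, 4-10, 5-15, 6-3, 14-19, 20-2}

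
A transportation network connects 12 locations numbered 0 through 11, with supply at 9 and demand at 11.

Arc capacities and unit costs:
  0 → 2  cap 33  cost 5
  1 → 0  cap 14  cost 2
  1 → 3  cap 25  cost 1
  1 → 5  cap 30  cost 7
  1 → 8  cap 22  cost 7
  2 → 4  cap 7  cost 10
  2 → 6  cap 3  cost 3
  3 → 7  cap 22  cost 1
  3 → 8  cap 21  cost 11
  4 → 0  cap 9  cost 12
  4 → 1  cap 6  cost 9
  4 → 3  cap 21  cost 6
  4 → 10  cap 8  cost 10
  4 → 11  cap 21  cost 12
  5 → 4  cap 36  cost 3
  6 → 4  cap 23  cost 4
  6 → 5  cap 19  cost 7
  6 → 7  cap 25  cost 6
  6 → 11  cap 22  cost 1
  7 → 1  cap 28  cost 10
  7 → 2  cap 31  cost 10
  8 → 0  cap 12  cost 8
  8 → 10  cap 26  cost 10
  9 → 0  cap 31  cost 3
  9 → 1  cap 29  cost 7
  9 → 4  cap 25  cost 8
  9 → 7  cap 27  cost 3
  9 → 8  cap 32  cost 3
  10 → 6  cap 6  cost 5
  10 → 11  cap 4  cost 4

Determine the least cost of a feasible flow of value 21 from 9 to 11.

Minimum cost for 21 units: 378

shortest-cost path #1: 9→0→2→6→11 push 3 @ unit cost 12 (adds 36)
shortest-cost path #2: 9→8→10→11 push 4 @ unit cost 17 (adds 68)
shortest-cost path #3: 9→8→10→6→11 push 6 @ unit cost 19 (adds 114)
shortest-cost path #4: 9→4→11 push 8 @ unit cost 20 (adds 160)
total cost = 378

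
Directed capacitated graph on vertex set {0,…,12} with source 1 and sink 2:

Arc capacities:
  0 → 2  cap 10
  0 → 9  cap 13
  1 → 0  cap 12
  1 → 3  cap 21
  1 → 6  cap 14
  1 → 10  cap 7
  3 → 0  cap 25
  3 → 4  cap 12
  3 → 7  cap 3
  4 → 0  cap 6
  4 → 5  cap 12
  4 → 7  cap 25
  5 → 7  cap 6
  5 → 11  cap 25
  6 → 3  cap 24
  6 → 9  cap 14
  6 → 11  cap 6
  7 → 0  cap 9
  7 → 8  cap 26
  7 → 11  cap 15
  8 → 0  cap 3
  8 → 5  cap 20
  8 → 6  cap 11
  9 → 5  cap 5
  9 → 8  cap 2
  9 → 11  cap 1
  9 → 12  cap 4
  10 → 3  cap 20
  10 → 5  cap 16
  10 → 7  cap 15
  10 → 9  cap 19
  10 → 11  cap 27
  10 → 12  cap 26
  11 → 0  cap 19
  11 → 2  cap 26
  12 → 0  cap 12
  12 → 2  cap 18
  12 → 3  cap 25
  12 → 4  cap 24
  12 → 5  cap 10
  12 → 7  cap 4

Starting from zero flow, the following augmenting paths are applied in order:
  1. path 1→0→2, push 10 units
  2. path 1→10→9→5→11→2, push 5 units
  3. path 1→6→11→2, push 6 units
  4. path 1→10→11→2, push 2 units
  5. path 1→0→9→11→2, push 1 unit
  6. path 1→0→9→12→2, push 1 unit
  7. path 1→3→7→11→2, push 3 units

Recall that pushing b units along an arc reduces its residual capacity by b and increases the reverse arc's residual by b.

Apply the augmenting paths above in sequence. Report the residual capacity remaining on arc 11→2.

after path 1 (1→0→2, push 10): res(11,2)=26
after path 2 (1→10→9→5→11→2, push 5): res(11,2)=21
after path 3 (1→6→11→2, push 6): res(11,2)=15
after path 4 (1→10→11→2, push 2): res(11,2)=13
after path 5 (1→0→9→11→2, push 1): res(11,2)=12
after path 6 (1→0→9→12→2, push 1): res(11,2)=12
after path 7 (1→3→7→11→2, push 3): res(11,2)=9

Residual capacity of (11,2): 9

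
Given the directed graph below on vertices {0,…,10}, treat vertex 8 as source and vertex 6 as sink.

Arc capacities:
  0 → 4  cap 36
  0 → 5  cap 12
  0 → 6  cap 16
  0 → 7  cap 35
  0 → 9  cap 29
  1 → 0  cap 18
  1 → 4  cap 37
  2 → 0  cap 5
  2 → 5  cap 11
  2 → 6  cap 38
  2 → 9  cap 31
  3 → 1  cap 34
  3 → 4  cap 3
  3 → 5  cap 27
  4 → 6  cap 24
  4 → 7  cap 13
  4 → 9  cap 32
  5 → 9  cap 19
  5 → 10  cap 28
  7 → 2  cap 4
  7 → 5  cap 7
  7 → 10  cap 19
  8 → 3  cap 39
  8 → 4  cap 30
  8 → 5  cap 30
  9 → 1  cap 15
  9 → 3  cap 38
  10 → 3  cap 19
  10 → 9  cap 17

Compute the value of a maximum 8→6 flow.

augment #1: 8→4→6 bottleneck 24, total now 24
augment #2: 8→3→1→0→6 bottleneck 16, total now 40
augment #3: 8→4→7→2→6 bottleneck 4, total now 44

Maximum flow value: 44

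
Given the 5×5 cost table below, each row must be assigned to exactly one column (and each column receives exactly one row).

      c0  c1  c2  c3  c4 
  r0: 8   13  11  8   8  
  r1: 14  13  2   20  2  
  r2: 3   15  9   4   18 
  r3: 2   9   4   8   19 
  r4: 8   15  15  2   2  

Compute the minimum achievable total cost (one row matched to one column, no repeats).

optimal assignment: row0→col1 (cost 13), row1→col2 (cost 2), row2→col3 (cost 4), row3→col0 (cost 2), row4→col4 (cost 2)
total = 13 + 2 + 4 + 2 + 2 = 23

Minimum assignment cost: 23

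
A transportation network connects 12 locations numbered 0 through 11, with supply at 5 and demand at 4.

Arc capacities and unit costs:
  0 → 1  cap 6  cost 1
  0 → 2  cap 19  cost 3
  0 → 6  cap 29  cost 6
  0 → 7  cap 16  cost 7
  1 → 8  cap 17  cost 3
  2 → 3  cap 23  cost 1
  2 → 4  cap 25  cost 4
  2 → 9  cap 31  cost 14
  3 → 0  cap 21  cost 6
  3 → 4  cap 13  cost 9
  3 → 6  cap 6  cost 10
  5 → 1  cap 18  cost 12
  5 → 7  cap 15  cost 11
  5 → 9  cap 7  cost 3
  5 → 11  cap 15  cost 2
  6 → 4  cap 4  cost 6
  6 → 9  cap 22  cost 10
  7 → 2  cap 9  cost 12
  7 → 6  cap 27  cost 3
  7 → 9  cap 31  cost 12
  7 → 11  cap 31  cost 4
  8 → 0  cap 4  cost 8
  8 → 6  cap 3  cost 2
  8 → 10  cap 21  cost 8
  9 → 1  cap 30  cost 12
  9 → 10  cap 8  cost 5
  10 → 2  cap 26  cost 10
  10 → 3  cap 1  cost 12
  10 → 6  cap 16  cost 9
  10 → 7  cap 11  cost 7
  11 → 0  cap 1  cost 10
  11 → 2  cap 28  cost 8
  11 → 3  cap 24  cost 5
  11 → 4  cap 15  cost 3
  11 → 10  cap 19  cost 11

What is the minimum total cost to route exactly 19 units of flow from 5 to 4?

Minimum cost for 19 units: 155

shortest-cost path #1: 5→11→4 push 15 @ unit cost 5 (adds 75)
shortest-cost path #2: 5→7→6→4 push 4 @ unit cost 20 (adds 80)
total cost = 155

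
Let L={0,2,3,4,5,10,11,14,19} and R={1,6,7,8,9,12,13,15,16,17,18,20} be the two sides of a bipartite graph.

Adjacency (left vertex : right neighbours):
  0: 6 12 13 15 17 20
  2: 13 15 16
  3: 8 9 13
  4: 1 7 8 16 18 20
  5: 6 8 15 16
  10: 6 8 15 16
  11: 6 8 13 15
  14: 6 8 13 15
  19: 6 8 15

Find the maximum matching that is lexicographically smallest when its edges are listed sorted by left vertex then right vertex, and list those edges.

Lex-smallest maximum matching: {(0,12), (2,13), (3,9), (4,1), (5,6), (10,16), (11,8), (14,15)}

|M| = 8 (so the lex-smallest maximum matching has 8 edges)
process left vertices in ascending order; for each, take the smallest-labelled available neighbour that still permits 8 edges overall, or leave it unmatched if none does
lex-smallest matching: {0-12, 2-13, 3-9, 4-1, 5-6, 10-16, 11-8, 14-15}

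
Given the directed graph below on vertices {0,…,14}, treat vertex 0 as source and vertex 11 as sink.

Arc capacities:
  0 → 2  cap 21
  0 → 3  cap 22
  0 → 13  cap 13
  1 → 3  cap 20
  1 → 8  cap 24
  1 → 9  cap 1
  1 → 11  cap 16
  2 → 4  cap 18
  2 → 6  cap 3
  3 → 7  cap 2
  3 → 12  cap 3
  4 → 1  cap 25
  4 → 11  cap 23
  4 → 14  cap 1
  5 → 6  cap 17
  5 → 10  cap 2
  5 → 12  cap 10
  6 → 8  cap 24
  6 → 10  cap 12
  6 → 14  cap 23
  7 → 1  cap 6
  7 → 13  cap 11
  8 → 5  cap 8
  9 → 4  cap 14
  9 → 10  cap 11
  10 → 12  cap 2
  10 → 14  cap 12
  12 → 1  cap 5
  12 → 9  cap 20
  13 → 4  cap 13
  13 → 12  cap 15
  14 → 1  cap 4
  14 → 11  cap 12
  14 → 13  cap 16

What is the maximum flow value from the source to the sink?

augment #1: 0→2→4→11 bottleneck 18, total now 18
augment #2: 0→13→4→11 bottleneck 5, total now 23
augment #3: 0→2→6→14→11 bottleneck 3, total now 26
augment #4: 0→3→7→1→11 bottleneck 2, total now 28
augment #5: 0→3→12→1→11 bottleneck 3, total now 31
augment #6: 0→13→4→1→11 bottleneck 8, total now 39

Maximum flow value: 39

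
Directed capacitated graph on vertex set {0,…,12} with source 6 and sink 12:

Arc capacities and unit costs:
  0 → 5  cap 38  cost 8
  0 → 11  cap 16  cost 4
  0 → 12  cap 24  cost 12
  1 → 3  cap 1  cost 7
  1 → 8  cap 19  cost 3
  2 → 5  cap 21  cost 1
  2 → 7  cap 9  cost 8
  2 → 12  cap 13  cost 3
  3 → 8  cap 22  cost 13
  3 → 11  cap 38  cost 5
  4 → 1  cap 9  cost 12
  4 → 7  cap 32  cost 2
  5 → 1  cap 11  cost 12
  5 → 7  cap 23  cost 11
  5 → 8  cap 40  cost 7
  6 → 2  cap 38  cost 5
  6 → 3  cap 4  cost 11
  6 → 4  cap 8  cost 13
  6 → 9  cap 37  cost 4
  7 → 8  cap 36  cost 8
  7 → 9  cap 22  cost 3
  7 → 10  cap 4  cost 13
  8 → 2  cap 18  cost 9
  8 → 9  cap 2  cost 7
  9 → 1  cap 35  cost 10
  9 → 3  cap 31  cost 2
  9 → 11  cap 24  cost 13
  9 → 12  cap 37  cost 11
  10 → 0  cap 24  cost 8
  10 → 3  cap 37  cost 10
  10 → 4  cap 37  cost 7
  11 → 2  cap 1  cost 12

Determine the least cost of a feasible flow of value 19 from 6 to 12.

shortest-cost path #1: 6→2→12 push 13 @ unit cost 8 (adds 104)
shortest-cost path #2: 6→9→12 push 6 @ unit cost 15 (adds 90)
total cost = 194

Minimum cost for 19 units: 194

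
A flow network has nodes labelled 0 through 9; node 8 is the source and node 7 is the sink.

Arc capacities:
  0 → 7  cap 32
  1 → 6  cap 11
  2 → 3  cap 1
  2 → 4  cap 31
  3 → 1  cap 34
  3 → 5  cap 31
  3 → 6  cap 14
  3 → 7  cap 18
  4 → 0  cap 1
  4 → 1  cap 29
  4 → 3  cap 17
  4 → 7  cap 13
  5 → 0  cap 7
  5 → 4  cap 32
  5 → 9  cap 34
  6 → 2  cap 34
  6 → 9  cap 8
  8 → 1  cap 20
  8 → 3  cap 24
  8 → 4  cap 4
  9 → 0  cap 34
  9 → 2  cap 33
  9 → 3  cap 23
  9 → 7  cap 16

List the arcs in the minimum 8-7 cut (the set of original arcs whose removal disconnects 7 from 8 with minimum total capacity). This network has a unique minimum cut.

augment #1: 8→3→7 push 18
augment #2: 8→4→7 push 4
augment #3: 8→1→6→9→7 push 8
augment #4: 8→3→5→0→7 push 6
augment #5: 8→1→6→2→4→7 push 3
max flow = 39; residual-reachable set from 8 gives S-side
cut edges (S→T): {(1,6), (8,3), (8,4)} total cap 39

Min-cut arcs: {(1,6), (8,3), (8,4)} (total capacity 39)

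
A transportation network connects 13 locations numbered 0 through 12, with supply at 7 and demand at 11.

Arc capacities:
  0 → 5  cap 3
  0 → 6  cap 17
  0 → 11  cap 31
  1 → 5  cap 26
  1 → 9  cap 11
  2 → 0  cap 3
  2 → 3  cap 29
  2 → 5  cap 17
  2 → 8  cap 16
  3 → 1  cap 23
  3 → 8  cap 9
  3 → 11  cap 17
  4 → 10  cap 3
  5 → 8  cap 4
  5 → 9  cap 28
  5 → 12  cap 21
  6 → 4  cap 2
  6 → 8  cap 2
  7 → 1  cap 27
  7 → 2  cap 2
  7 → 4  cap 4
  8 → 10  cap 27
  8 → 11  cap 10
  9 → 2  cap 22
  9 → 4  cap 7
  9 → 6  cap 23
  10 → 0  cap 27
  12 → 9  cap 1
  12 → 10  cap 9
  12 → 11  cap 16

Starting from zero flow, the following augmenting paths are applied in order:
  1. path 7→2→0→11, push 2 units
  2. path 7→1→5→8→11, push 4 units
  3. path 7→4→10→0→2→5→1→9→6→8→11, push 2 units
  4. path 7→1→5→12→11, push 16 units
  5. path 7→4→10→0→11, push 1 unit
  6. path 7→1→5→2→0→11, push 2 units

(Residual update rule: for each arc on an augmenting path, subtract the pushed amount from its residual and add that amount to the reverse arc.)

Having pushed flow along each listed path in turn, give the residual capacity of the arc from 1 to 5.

after path 1 (7→2→0→11, push 2): res(1,5)=26
after path 2 (7→1→5→8→11, push 4): res(1,5)=22
after path 3 (7→4→10→0→2→5→1→9→6→8→11, push 2): res(1,5)=24
after path 4 (7→1→5→12→11, push 16): res(1,5)=8
after path 5 (7→4→10→0→11, push 1): res(1,5)=8
after path 6 (7→1→5→2→0→11, push 2): res(1,5)=6

Residual capacity of (1,5): 6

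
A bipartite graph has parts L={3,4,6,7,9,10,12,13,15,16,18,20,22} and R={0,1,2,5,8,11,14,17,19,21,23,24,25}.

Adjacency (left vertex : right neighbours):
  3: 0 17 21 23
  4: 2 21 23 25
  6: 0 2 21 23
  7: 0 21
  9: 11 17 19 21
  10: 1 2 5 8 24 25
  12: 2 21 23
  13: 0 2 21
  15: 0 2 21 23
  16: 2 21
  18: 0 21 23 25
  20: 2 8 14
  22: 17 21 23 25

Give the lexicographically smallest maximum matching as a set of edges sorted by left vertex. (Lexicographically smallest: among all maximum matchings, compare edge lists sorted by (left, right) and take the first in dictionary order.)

Lex-smallest maximum matching: {(3,0), (4,2), (6,21), (9,11), (10,1), (12,23), (18,25), (20,8), (22,17)}

|M| = 9 (so the lex-smallest maximum matching has 9 edges)
process left vertices in ascending order; for each, take the smallest-labelled available neighbour that still permits 9 edges overall, or leave it unmatched if none does
lex-smallest matching: {3-0, 4-2, 6-21, 9-11, 10-1, 12-23, 18-25, 20-8, 22-17}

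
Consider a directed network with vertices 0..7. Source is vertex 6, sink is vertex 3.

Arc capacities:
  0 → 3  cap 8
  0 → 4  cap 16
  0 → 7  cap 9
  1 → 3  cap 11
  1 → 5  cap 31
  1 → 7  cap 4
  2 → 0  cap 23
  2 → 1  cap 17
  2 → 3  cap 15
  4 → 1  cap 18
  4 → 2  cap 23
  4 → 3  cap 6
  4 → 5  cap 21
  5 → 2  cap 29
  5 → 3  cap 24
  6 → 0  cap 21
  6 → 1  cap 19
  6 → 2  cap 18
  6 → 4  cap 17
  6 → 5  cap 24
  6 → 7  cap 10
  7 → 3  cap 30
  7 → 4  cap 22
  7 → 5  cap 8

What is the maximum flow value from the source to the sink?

augment #1: 6→0→3 bottleneck 8, total now 8
augment #2: 6→1→3 bottleneck 11, total now 19
augment #3: 6→2→3 bottleneck 15, total now 34
augment #4: 6→4→3 bottleneck 6, total now 40
augment #5: 6→5→3 bottleneck 24, total now 64
augment #6: 6→7→3 bottleneck 10, total now 74
augment #7: 6→0→7→3 bottleneck 9, total now 83
augment #8: 6→1→7→3 bottleneck 4, total now 87

Maximum flow value: 87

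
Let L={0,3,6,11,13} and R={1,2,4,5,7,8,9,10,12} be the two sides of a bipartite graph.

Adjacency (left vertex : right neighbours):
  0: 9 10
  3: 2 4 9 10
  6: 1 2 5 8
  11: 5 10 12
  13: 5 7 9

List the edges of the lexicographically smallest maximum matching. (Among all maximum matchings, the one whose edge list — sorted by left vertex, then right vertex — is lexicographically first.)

|M| = 5 (so the lex-smallest maximum matching has 5 edges)
process left vertices in ascending order; for each, take the smallest-labelled available neighbour that still permits 5 edges overall, or leave it unmatched if none does
lex-smallest matching: {0-9, 3-2, 6-1, 11-5, 13-7}

Lex-smallest maximum matching: {(0,9), (3,2), (6,1), (11,5), (13,7)}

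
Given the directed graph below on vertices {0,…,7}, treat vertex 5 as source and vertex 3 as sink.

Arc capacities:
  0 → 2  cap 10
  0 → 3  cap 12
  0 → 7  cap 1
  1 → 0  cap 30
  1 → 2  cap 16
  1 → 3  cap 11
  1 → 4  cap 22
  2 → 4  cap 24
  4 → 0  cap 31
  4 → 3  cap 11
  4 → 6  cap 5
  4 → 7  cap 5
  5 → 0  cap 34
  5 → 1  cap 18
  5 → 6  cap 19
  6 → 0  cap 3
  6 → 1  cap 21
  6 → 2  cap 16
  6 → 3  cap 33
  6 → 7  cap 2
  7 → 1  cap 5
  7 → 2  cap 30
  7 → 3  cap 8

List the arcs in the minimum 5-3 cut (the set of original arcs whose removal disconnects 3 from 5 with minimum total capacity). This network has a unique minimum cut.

augment #1: 5→0→3 push 12
augment #2: 5→1→3 push 11
augment #3: 5→6→3 push 19
augment #4: 5→0→7→3 push 1
augment #5: 5→1→4→3 push 7
augment #6: 5→0→2→4→3 push 4
augment #7: 5→0→2→4→6→3 push 5
augment #8: 5→0→2→4→7→3 push 1
max flow = 60; residual-reachable set from 5 gives S-side
cut edges (S→T): {(0,2), (0,3), (0,7), (5,1), (5,6)} total cap 60

Min-cut arcs: {(0,2), (0,3), (0,7), (5,1), (5,6)} (total capacity 60)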